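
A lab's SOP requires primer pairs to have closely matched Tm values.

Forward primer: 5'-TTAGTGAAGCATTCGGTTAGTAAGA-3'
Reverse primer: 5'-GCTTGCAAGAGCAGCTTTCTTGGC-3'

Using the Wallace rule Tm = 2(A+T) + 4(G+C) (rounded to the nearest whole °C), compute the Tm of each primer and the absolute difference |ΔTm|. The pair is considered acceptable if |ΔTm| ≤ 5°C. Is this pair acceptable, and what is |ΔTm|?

Forward: A=8 T=8 G=7 C=2 → Tm = 2·16 + 4·9 = 68°C.
Reverse: A=4 T=7 G=7 C=6 → Tm = 2·11 + 4·13 = 74°C.
|ΔTm| = |68 − 74| = 6°C, > 5°C.

|ΔTm| = 6°C; the pair is not acceptable.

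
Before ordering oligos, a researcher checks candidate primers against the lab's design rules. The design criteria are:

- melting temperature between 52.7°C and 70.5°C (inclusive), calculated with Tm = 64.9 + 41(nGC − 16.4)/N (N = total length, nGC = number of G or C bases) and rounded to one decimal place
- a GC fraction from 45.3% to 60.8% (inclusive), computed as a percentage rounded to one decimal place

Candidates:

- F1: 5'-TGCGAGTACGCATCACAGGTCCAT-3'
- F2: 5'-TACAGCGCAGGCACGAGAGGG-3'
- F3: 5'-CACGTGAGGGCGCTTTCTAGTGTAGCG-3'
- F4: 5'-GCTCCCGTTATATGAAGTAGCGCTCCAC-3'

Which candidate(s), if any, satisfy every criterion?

F1, F3 and F4.

F1 (24 nt, A=6 T=5 G=6 C=7): Tm = 64.9 + 41·(13 − 16.4)/24 = 59.1°C ✓; GC 13/24 = 54.2% ✓ — passes.
F2 (21 nt, A=6 T=1 G=9 C=5): Tm = 64.9 + 41·(14 − 16.4)/21 = 60.2°C ✓; GC 14/21 = 66.7%, outside 45.3–60.8% ✗ — fails.
F3 (27 nt, A=4 T=7 G=10 C=6): Tm = 64.9 + 41·(16 − 16.4)/27 = 64.3°C ✓; GC 16/27 = 59.3% ✓ — passes.
F4 (28 nt, A=6 T=7 G=6 C=9): Tm = 64.9 + 41·(15 − 16.4)/28 = 62.9°C ✓; GC 15/28 = 53.6% ✓ — passes.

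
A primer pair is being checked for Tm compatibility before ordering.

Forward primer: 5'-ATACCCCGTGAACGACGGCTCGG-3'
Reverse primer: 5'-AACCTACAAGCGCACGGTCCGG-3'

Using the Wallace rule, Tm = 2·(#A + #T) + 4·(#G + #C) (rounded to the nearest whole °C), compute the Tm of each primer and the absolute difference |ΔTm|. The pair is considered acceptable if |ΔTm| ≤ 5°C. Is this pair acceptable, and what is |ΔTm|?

Forward: A=5 T=3 G=7 C=8 → Tm = 2·8 + 4·15 = 76°C.
Reverse: A=6 T=2 G=6 C=8 → Tm = 2·8 + 4·14 = 72°C.
|ΔTm| = |76 − 72| = 4°C, ≤ 5°C.

|ΔTm| = 4°C; the pair is acceptable.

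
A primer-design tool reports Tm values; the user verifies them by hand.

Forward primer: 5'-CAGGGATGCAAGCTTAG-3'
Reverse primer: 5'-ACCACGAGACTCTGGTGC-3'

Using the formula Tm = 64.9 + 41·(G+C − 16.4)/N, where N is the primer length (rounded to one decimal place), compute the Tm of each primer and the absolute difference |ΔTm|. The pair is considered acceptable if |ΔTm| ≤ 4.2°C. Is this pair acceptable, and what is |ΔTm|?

|ΔTm| = 5.5°C; the pair is not acceptable.

Forward: G+C = 9, N = 17 → Tm = 64.9 + 41·(9 − 16.4)/17 = 47.1°C.
Reverse: G+C = 11, N = 18 → Tm = 64.9 + 41·(11 − 16.4)/18 = 52.6°C.
|ΔTm| = |47.1 − 52.6| = 5.5°C, > 4.2°C.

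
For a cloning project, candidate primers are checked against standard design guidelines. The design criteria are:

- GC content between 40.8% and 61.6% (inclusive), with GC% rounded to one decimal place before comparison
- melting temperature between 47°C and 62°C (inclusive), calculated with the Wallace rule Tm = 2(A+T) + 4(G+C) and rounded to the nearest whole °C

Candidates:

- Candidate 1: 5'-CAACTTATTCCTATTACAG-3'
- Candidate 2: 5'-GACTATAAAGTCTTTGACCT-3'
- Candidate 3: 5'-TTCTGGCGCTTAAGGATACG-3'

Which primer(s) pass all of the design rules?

Candidate 1 (19 nt, A=6 T=7 G=1 C=5): GC 6/19 = 31.6%, outside 40.8–61.6% ✗; Tm = 2·13 + 4·6 = 50°C ✓ — fails.
Candidate 2 (20 nt, A=6 T=7 G=3 C=4): GC 7/20 = 35.0%, outside 40.8–61.6% ✗; Tm = 2·13 + 4·7 = 54°C ✓ — fails.
Candidate 3 (20 nt, A=4 T=6 G=6 C=4): GC 10/20 = 50.0% ✓; Tm = 2·10 + 4·10 = 60°C ✓ — passes.

Candidate 3 only.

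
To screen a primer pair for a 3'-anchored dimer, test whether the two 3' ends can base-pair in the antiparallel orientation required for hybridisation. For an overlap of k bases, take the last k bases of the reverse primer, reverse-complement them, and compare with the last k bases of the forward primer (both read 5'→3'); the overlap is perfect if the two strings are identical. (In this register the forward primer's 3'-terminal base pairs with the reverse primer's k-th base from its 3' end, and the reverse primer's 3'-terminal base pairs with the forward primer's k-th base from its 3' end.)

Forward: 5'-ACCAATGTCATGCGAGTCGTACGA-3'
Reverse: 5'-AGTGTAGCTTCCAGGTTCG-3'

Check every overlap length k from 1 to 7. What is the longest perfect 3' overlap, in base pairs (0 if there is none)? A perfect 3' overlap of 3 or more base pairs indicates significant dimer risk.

Longest perfect overlap: 3 complementary base pairs; significant dimer risk (threshold 3).

Last 7 bases (5'→3') — forward …CGTACGA, reverse …AGGTTCG.
Reverse complement of the reverse primer's last 7 bases: CGAACCT; its first k bases are the reverse complement of the reverse primer's last k bases, so a perfect k-base overlap needs the forward primer's last k bases to equal them.
Comparing (forward last k vs required): k=1: A vs C ✗; k=2: GA vs CG ✗; k=3: CGA vs CGA ✓; k=4: ACGA vs CGAA ✗; k=5: TACGA vs CGAAC ✗; k=6: GTACGA vs CGAACC ✗; k=7: CGTACGA vs CGAACCT ✗.
Only k = 3 is perfect, so the longest perfect 3' overlap is 3.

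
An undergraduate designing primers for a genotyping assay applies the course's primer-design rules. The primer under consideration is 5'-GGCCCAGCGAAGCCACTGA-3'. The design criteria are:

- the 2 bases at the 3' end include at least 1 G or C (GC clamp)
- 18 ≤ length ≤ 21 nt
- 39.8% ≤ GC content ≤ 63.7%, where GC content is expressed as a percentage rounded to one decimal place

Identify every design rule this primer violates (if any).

Base counts: A=5, T=1, G=6, C=7 (length 19).
GC clamp: 3' end GA has 1 G/C ✓
length: length 19 ✓
GC content: GC 13/19 = 68.4%, outside 39.8–63.7% ✗

Fails: GC content.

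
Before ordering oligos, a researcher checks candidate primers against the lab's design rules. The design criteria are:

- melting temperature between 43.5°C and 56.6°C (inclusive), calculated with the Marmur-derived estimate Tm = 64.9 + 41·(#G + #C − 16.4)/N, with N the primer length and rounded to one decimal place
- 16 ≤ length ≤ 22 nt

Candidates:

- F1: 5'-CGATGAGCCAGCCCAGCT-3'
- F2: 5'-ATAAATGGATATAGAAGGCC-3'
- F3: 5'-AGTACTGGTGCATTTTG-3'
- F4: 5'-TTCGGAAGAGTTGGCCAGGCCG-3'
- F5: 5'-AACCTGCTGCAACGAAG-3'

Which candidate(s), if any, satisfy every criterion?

F1, F2 and F5.

F1 (18 nt, A=4 T=2 G=5 C=7): Tm = 64.9 + 41·(12 − 16.4)/18 = 54.9°C ✓; length 18 ✓ — passes.
F2 (20 nt, A=9 T=4 G=5 C=2): Tm = 64.9 + 41·(7 − 16.4)/20 = 45.6°C ✓; length 20 ✓ — passes.
F3 (17 nt, A=3 T=7 G=5 C=2): Tm = 64.9 + 41·(7 − 16.4)/17 = 42.2°C, outside 43.5–56.6°C ✗; length 17 ✓ — fails.
F4 (22 nt, A=4 T=4 G=9 C=5): Tm = 64.9 + 41·(14 − 16.4)/22 = 60.4°C, outside 43.5–56.6°C ✗; length 22 ✓ — fails.
F5 (17 nt, A=6 T=2 G=4 C=5): Tm = 64.9 + 41·(9 − 16.4)/17 = 47.1°C ✓; length 17 ✓ — passes.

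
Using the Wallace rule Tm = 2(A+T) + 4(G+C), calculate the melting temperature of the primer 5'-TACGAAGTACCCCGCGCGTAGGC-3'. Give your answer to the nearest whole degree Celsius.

76°C

Base counts: A=5, T=3, G=7, C=8 (length 23).
Tm = 2·(5+3) + 4·(7+8) = 2·8 + 4·15 = 16 + 60 = 76°C.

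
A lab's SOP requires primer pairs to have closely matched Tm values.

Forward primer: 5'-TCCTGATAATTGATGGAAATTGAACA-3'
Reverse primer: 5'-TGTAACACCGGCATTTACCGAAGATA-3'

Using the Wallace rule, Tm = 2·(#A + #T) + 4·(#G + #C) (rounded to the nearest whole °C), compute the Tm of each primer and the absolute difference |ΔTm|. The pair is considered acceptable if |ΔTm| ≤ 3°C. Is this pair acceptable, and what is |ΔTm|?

Forward: A=10 T=8 G=5 C=3 → Tm = 2·18 + 4·8 = 68°C.
Reverse: A=9 T=6 G=5 C=6 → Tm = 2·15 + 4·11 = 74°C.
|ΔTm| = |68 − 74| = 6°C, > 3°C.

|ΔTm| = 6°C; the pair is not acceptable.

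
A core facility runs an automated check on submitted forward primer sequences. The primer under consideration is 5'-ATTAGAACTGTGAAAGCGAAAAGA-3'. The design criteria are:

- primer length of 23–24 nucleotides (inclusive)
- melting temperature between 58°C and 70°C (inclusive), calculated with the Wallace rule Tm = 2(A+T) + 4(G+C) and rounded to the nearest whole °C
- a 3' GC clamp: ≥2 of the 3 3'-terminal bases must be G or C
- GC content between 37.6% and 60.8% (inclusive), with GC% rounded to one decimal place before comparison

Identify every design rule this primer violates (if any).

Fails: GC clamp, GC content.

Base counts: A=12, T=4, G=6, C=2 (length 24).
length: length 24 ✓
Tm: Tm = 2·16 + 4·8 = 64°C ✓
GC clamp: 3' end AGA has 1 G/C, need ≥2 ✗
GC content: GC 8/24 = 33.3%, outside 37.6–60.8% ✗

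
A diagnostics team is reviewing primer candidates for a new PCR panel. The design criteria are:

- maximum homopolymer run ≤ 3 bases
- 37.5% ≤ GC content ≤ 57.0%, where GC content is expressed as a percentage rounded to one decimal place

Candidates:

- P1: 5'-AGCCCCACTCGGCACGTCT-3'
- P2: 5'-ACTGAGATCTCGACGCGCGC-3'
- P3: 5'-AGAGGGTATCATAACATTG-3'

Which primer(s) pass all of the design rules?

P1 (19 nt, A=3 T=3 G=4 C=9): longest run = 4, exceeds 3 ✗; GC 13/19 = 68.4%, outside 37.5–57.0% ✗ — fails.
P2 (20 nt, A=4 T=3 G=6 C=7): longest run = 1 ✓; GC 13/20 = 65.0%, outside 37.5–57.0% ✗ — fails.
P3 (19 nt, A=7 T=5 G=5 C=2): longest run = 3 ✓; GC 7/19 = 36.8%, outside 37.5–57.0% ✗ — fails.

None of the candidates satisfy all criteria.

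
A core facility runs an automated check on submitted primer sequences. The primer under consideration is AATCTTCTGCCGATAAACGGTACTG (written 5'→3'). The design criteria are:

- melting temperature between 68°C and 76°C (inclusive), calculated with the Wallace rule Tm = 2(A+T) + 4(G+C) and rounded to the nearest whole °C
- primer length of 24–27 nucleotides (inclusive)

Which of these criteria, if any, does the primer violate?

Base counts: A=7, T=7, G=5, C=6 (length 25).
Tm: Tm = 2·14 + 4·11 = 72°C ✓
length: length 25 ✓

Meets all criteria.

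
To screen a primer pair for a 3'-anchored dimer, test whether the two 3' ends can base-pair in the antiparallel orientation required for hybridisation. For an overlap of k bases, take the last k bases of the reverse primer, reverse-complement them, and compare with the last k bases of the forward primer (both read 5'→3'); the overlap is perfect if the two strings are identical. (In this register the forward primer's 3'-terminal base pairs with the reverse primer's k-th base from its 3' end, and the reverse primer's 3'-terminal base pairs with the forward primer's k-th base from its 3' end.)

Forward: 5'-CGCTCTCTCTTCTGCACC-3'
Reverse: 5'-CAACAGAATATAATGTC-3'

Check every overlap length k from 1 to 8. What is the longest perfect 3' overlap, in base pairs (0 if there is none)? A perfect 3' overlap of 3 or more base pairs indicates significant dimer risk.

Longest perfect overlap: 0 complementary base pairs; below the dimer-risk threshold (threshold 3).

Last 8 bases (5'→3') — forward …TCTGCACC, reverse …ATAATGTC.
Reverse complement of the reverse primer's last 8 bases: GACATTAT; its first k bases are the reverse complement of the reverse primer's last k bases, so a perfect k-base overlap needs the forward primer's last k bases to equal them.
Comparing (forward last k vs required): k=1: C vs G ✗; k=2: CC vs GA ✗; k=3: ACC vs GAC ✗; k=4: CACC vs GACA ✗; k=5: GCACC vs GACAT ✗; k=6: TGCACC vs GACATT ✗; k=7: CTGCACC vs GACATTA ✗; k=8: TCTGCACC vs GACATTAT ✗.
No overlap length from 1 to 8 is perfect, so the longest perfect 3' overlap is 0.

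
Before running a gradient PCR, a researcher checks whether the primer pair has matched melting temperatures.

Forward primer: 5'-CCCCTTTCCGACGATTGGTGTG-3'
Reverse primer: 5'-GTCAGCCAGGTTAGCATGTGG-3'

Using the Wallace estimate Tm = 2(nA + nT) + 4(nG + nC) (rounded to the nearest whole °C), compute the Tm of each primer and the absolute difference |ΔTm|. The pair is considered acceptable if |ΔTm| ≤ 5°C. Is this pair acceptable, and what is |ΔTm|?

Forward: A=2 T=7 G=6 C=7 → Tm = 2·9 + 4·13 = 70°C.
Reverse: A=4 T=5 G=8 C=4 → Tm = 2·9 + 4·12 = 66°C.
|ΔTm| = |70 − 66| = 4°C, ≤ 5°C.

|ΔTm| = 4°C; the pair is acceptable.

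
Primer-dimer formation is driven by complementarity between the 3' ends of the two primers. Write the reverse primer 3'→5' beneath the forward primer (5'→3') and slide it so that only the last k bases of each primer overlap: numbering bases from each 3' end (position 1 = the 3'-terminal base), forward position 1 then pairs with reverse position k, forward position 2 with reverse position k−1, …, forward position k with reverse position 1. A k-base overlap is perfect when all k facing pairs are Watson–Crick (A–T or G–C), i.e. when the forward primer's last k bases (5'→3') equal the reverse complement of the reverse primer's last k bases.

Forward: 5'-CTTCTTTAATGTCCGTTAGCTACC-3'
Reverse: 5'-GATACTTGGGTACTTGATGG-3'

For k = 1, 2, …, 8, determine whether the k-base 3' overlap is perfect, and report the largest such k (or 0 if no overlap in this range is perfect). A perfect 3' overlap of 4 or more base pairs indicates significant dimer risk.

Last 8 bases (5'→3') — forward …TAGCTACC, reverse …CTTGATGG.
Reverse complement of the reverse primer's last 8 bases: CCATCAAG; its first k bases are the reverse complement of the reverse primer's last k bases, so a perfect k-base overlap needs the forward primer's last k bases to equal them.
Comparing (forward last k vs required): k=1: C vs C ✓; k=2: CC vs CC ✓; k=3: ACC vs CCA ✗; k=4: TACC vs CCAT ✗; k=5: CTACC vs CCATC ✗; k=6: GCTACC vs CCATCA ✗; k=7: AGCTACC vs CCATCAA ✗; k=8: TAGCTACC vs CCATCAAG ✗.
Perfect overlaps at k = 1, 2; the largest is 2.

Longest perfect overlap: 2 complementary base pairs; below the dimer-risk threshold (threshold 4).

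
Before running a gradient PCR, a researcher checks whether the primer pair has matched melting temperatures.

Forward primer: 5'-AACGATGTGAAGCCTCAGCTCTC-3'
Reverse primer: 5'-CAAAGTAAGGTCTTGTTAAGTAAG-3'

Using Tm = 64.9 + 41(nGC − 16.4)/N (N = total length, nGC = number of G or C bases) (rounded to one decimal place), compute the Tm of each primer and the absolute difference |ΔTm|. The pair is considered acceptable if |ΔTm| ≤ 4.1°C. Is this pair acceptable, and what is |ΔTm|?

|ΔTm| = 6.5°C; the pair is not acceptable.

Forward: G+C = 12, N = 23 → Tm = 64.9 + 41·(12 − 16.4)/23 = 57.1°C.
Reverse: G+C = 8, N = 24 → Tm = 64.9 + 41·(8 − 16.4)/24 = 50.6°C.
|ΔTm| = |57.1 − 50.6| = 6.5°C, > 4.1°C.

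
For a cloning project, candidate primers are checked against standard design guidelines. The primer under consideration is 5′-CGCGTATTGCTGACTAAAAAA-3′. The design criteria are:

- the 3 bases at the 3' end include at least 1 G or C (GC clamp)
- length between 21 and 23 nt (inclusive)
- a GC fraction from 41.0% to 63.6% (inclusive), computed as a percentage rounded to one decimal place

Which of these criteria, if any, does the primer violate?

Base counts: A=8, T=5, G=4, C=4 (length 21).
GC clamp: 3' end AAA has 0 G/C, need ≥1 ✗
length: length 21 ✓
GC content: GC 8/21 = 38.1%, outside 41.0–63.6% ✗

Fails: GC clamp, GC content.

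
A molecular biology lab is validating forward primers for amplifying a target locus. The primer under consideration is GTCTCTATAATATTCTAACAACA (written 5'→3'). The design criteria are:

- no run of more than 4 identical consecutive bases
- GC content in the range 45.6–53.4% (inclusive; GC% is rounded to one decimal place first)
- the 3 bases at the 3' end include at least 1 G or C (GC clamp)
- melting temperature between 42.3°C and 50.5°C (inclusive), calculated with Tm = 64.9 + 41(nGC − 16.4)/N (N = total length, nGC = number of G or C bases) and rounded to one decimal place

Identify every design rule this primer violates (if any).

Fails: GC content.

Base counts: A=9, T=8, G=1, C=5 (length 23).
homopolymer run: longest run = 2 ✓
GC content: GC 6/23 = 26.1%, outside 45.6–53.4% ✗
GC clamp: 3' end ACA has 1 G/C ✓
Tm: Tm = 64.9 + 41·(6 − 16.4)/23 = 46.4°C ✓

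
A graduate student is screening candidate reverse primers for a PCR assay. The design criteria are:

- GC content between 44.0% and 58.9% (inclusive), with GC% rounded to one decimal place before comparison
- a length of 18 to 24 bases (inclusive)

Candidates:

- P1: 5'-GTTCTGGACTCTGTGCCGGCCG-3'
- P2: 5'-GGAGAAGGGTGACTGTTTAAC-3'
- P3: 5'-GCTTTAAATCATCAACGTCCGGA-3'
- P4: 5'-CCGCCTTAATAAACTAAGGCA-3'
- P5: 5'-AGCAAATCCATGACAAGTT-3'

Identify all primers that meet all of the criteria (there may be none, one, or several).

P2 only.

P1 (22 nt, A=1 T=6 G=8 C=7): GC 15/22 = 68.2%, outside 44.0–58.9% ✗; length 22 ✓ — fails.
P2 (21 nt, A=6 T=5 G=8 C=2): GC 10/21 = 47.6% ✓; length 21 ✓ — passes.
P3 (23 nt, A=7 T=6 G=4 C=6): GC 10/23 = 43.5%, outside 44.0–58.9% ✗; length 23 ✓ — fails.
P4 (21 nt, A=8 T=4 G=3 C=6): GC 9/21 = 42.9%, outside 44.0–58.9% ✗; length 21 ✓ — fails.
P5 (19 nt, A=8 T=4 G=3 C=4): GC 7/19 = 36.8%, outside 44.0–58.9% ✗; length 19 ✓ — fails.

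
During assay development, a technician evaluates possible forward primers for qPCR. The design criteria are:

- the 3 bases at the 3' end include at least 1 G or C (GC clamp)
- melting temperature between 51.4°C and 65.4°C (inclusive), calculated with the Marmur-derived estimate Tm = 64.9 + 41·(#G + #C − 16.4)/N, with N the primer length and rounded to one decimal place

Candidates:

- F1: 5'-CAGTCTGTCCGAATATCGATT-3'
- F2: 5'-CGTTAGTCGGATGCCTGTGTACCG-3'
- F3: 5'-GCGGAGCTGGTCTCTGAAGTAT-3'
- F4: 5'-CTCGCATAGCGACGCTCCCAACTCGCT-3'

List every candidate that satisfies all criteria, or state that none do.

F1 (21 nt, A=5 T=7 G=4 C=5): 3' end ATT has 0 G/C, need ≥1 ✗; Tm = 64.9 + 41·(9 − 16.4)/21 = 50.5°C, outside 51.4–65.4°C ✗ — fails.
F2 (24 nt, A=3 T=7 G=8 C=6): 3' end CCG has 3 G/C ✓; Tm = 64.9 + 41·(14 − 16.4)/24 = 60.8°C ✓ — passes.
F3 (22 nt, A=4 T=6 G=8 C=4): 3' end TAT has 0 G/C, need ≥1 ✗; Tm = 64.9 + 41·(12 − 16.4)/22 = 56.7°C ✓ — fails.
F4 (27 nt, A=5 T=5 G=5 C=12): 3' end GCT has 2 G/C ✓; Tm = 64.9 + 41·(17 − 16.4)/27 = 65.8°C, outside 51.4–65.4°C ✗ — fails.

F2 only.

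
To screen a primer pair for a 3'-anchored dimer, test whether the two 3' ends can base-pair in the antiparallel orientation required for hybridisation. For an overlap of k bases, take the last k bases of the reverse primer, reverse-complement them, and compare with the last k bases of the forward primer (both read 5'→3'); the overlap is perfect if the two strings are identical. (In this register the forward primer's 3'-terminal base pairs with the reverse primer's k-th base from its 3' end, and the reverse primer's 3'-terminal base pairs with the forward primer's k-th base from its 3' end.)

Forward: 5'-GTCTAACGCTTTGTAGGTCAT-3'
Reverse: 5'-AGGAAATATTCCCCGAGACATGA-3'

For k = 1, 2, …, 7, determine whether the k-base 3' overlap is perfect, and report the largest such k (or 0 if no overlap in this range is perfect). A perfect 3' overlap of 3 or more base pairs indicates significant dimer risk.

Last 7 bases (5'→3') — forward …AGGTCAT, reverse …GACATGA.
Reverse complement of the reverse primer's last 7 bases: TCATGTC; its first k bases are the reverse complement of the reverse primer's last k bases, so a perfect k-base overlap needs the forward primer's last k bases to equal them.
Comparing (forward last k vs required): k=1: T vs T ✓; k=2: AT vs TC ✗; k=3: CAT vs TCA ✗; k=4: TCAT vs TCAT ✓; k=5: GTCAT vs TCATG ✗; k=6: GGTCAT vs TCATGT ✗; k=7: AGGTCAT vs TCATGTC ✗.
Perfect overlaps at k = 1, 4; the largest is 4.

Longest perfect overlap: 4 complementary base pairs; significant dimer risk (threshold 3).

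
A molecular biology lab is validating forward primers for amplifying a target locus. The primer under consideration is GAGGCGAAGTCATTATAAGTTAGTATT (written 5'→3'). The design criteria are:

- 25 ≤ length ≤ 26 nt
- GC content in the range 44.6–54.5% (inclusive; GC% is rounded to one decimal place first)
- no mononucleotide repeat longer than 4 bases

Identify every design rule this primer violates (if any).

Base counts: A=9, T=9, G=7, C=2 (length 27).
length: length 27, outside 25–26 ✗
GC content: GC 9/27 = 33.3%, outside 44.6–54.5% ✗
homopolymer run: longest run = 2 ✓

Fails: length, GC content.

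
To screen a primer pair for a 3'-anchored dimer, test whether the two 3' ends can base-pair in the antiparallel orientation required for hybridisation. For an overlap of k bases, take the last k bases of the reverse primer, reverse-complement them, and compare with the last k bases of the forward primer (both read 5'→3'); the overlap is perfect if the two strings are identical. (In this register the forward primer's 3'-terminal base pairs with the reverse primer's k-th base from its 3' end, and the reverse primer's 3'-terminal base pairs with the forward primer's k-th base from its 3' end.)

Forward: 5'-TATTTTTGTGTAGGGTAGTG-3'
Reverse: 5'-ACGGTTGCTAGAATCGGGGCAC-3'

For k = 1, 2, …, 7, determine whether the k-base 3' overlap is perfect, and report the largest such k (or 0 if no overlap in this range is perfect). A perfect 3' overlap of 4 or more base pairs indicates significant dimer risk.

Last 7 bases (5'→3') — forward …GGTAGTG, reverse …GGGGCAC.
Reverse complement of the reverse primer's last 7 bases: GTGCCCC; its first k bases are the reverse complement of the reverse primer's last k bases, so a perfect k-base overlap needs the forward primer's last k bases to equal them.
Comparing (forward last k vs required): k=1: G vs G ✓; k=2: TG vs GT ✗; k=3: GTG vs GTG ✓; k=4: AGTG vs GTGC ✗; k=5: TAGTG vs GTGCC ✗; k=6: GTAGTG vs GTGCCC ✗; k=7: GGTAGTG vs GTGCCCC ✗.
Perfect overlaps at k = 1, 3; the largest is 3.

Longest perfect overlap: 3 complementary base pairs; below the dimer-risk threshold (threshold 4).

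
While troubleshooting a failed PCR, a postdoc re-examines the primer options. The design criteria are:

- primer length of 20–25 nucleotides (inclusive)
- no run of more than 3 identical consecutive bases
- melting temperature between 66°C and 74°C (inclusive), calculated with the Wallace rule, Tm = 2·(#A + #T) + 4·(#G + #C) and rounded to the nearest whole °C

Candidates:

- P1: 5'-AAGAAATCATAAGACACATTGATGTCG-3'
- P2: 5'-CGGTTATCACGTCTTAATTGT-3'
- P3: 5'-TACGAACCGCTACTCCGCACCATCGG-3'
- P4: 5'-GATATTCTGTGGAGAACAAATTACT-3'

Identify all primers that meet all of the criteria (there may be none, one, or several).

P1 (27 nt, A=12 T=6 G=5 C=4): length 27, outside 20–25 ✗; longest run = 3 ✓; Tm = 2·18 + 4·9 = 72°C ✓ — fails.
P2 (21 nt, A=4 T=9 G=4 C=4): length 21 ✓; longest run = 2 ✓; Tm = 2·13 + 4·8 = 58°C, outside 66–74°C ✗ — fails.
P3 (26 nt, A=6 T=4 G=5 C=11): length 26, outside 20–25 ✗; longest run = 2 ✓; Tm = 2·10 + 4·16 = 84°C, outside 66–74°C ✗ — fails.
P4 (25 nt, A=9 T=8 G=5 C=3): length 25 ✓; longest run = 3 ✓; Tm = 2·17 + 4·8 = 66°C ✓ — passes.

P4 only.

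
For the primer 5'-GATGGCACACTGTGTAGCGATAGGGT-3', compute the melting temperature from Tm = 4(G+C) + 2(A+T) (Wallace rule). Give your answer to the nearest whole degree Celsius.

Base counts: A=6, T=6, G=10, C=4 (length 26).
Tm = 2·(6+6) + 4·(10+4) = 2·12 + 4·14 = 24 + 56 = 80°C.

80°C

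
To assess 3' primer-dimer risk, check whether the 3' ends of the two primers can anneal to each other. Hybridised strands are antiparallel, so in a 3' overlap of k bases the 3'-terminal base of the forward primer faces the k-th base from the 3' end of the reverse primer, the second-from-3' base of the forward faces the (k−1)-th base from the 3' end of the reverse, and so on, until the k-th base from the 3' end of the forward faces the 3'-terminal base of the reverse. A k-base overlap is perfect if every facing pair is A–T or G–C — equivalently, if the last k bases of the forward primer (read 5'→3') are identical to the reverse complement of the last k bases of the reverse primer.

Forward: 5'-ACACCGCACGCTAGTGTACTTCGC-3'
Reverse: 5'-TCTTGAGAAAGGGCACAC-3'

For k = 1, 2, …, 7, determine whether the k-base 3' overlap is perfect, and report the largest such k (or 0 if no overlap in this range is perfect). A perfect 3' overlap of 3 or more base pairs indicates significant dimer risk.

Last 7 bases (5'→3') — forward …ACTTCGC, reverse …GGCACAC.
Reverse complement of the reverse primer's last 7 bases: GTGTGCC; its first k bases are the reverse complement of the reverse primer's last k bases, so a perfect k-base overlap needs the forward primer's last k bases to equal them.
Comparing (forward last k vs required): k=1: C vs G ✗; k=2: GC vs GT ✗; k=3: CGC vs GTG ✗; k=4: TCGC vs GTGT ✗; k=5: TTCGC vs GTGTG ✗; k=6: CTTCGC vs GTGTGC ✗; k=7: ACTTCGC vs GTGTGCC ✗.
No overlap length from 1 to 7 is perfect, so the longest perfect 3' overlap is 0.

Longest perfect overlap: 0 complementary base pairs; below the dimer-risk threshold (threshold 3).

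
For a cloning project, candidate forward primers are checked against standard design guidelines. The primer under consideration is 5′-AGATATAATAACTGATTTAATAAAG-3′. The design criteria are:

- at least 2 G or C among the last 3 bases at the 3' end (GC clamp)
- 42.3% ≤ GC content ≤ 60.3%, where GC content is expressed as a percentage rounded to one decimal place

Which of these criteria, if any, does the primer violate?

Base counts: A=13, T=8, G=3, C=1 (length 25).
GC clamp: 3' end AAG has 1 G/C, need ≥2 ✗
GC content: GC 4/25 = 16.0%, outside 42.3–60.3% ✗

Fails: GC clamp, GC content.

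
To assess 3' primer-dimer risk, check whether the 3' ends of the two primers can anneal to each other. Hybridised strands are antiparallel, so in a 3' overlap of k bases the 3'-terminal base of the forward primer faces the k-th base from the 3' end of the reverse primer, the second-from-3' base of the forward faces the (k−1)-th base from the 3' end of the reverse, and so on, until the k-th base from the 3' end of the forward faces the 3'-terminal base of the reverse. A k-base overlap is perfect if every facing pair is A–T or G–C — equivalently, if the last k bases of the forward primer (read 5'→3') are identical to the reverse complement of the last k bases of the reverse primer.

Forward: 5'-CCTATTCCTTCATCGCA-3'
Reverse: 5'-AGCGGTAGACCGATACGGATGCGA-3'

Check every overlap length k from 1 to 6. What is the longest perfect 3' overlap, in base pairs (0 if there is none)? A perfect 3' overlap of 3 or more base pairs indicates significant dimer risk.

Longest perfect overlap: 5 complementary base pairs; significant dimer risk (threshold 3).

Last 6 bases (5'→3') — forward …ATCGCA, reverse …ATGCGA.
Reverse complement of the reverse primer's last 6 bases: TCGCAT; its first k bases are the reverse complement of the reverse primer's last k bases, so a perfect k-base overlap needs the forward primer's last k bases to equal them.
Comparing (forward last k vs required): k=1: A vs T ✗; k=2: CA vs TC ✗; k=3: GCA vs TCG ✗; k=4: CGCA vs TCGC ✗; k=5: TCGCA vs TCGCA ✓; k=6: ATCGCA vs TCGCAT ✗.
Only k = 5 is perfect, so the longest perfect 3' overlap is 5.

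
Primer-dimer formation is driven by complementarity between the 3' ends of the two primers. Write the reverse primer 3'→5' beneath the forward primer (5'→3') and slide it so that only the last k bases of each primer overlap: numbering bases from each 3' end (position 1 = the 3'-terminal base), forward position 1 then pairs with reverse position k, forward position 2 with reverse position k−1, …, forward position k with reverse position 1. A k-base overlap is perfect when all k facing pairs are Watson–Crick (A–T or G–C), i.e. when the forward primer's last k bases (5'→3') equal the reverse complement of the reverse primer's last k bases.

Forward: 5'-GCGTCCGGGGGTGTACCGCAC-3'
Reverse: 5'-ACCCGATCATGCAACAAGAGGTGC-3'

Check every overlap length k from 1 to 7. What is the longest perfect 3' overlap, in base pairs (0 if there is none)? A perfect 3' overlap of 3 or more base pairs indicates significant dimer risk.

Last 7 bases (5'→3') — forward …ACCGCAC, reverse …GAGGTGC.
Reverse complement of the reverse primer's last 7 bases: GCACCTC; its first k bases are the reverse complement of the reverse primer's last k bases, so a perfect k-base overlap needs the forward primer's last k bases to equal them.
Comparing (forward last k vs required): k=1: C vs G ✗; k=2: AC vs GC ✗; k=3: CAC vs GCA ✗; k=4: GCAC vs GCAC ✓; k=5: CGCAC vs GCACC ✗; k=6: CCGCAC vs GCACCT ✗; k=7: ACCGCAC vs GCACCTC ✗.
Only k = 4 is perfect, so the longest perfect 3' overlap is 4.

Longest perfect overlap: 4 complementary base pairs; significant dimer risk (threshold 3).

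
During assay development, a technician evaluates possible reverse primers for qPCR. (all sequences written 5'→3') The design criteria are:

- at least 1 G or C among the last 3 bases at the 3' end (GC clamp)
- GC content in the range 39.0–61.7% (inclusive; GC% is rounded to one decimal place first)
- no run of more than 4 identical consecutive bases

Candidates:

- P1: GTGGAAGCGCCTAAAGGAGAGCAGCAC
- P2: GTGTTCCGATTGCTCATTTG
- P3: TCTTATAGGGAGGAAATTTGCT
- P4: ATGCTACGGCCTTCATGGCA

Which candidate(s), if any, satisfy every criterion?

P1 (27 nt, A=9 T=2 G=10 C=6): 3' end CAC has 2 G/C ✓; GC 16/27 = 59.3% ✓; longest run = 3 ✓ — passes.
P2 (20 nt, A=2 T=9 G=5 C=4): 3' end TTG has 1 G/C ✓; GC 9/20 = 45.0% ✓; longest run = 3 ✓ — passes.
P3 (22 nt, A=6 T=8 G=6 C=2): 3' end GCT has 2 G/C ✓; GC 8/22 = 36.4%, outside 39.0–61.7% ✗; longest run = 3 ✓ — fails.
P4 (20 nt, A=4 T=5 G=5 C=6): 3' end GCA has 2 G/C ✓; GC 11/20 = 55.0% ✓; longest run = 2 ✓ — passes.

P1, P2 and P4.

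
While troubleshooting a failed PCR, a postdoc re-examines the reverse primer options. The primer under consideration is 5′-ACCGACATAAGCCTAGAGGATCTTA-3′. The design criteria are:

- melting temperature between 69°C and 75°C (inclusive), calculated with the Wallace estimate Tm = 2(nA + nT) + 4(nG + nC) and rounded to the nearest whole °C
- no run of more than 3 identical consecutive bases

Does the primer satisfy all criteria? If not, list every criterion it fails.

Base counts: A=9, T=5, G=5, C=6 (length 25).
Tm: Tm = 2·14 + 4·11 = 72°C ✓
homopolymer run: longest run = 2 ✓

Meets all criteria.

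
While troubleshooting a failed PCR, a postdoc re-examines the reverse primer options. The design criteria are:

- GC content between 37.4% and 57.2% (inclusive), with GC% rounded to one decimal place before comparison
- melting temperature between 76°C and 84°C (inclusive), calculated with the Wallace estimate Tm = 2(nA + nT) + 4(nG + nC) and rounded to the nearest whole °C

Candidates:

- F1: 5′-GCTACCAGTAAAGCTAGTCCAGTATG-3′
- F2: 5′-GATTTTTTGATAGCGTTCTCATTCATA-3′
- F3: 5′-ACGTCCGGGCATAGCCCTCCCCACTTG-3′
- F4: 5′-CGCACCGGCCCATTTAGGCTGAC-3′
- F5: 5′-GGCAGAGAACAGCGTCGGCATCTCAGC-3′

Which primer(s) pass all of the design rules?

F1 (26 nt, A=8 T=6 G=6 C=6): GC 12/26 = 46.2% ✓; Tm = 2·14 + 4·12 = 76°C ✓ — passes.
F2 (27 nt, A=6 T=13 G=4 C=4): GC 8/27 = 29.6%, outside 37.4–57.2% ✗; Tm = 2·19 + 4·8 = 70°C, outside 76–84°C ✗ — fails.
F3 (27 nt, A=4 T=5 G=6 C=12): GC 18/27 = 66.7%, outside 37.4–57.2% ✗; Tm = 2·9 + 4·18 = 90°C, outside 76–84°C ✗ — fails.
F4 (23 nt, A=4 T=4 G=6 C=9): GC 15/23 = 65.2%, outside 37.4–57.2% ✗; Tm = 2·8 + 4·15 = 76°C ✓ — fails.
F5 (27 nt, A=7 T=3 G=9 C=8): GC 17/27 = 63.0%, outside 37.4–57.2% ✗; Tm = 2·10 + 4·17 = 88°C, outside 76–84°C ✗ — fails.

F1 only.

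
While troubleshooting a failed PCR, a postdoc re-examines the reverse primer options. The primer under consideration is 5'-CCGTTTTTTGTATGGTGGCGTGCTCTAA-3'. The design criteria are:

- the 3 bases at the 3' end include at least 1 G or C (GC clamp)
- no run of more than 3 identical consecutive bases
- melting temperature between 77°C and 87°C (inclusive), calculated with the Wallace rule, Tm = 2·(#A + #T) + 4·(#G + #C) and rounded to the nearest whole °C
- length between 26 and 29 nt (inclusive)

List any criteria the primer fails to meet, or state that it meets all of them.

Fails: GC clamp, homopolymer run.

Base counts: A=3, T=12, G=8, C=5 (length 28).
GC clamp: 3' end TAA has 0 G/C, need ≥1 ✗
homopolymer run: longest run = 6, exceeds 3 ✗
Tm: Tm = 2·15 + 4·13 = 82°C ✓
length: length 28 ✓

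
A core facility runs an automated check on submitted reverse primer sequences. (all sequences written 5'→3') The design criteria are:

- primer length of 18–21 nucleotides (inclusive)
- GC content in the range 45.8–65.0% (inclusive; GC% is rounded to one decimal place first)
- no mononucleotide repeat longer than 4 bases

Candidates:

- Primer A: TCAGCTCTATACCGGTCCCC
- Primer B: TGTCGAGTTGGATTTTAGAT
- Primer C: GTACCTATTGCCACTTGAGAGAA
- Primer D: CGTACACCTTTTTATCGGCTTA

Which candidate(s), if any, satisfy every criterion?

Primer A only.

Primer A (20 nt, A=3 T=5 G=3 C=9): length 20 ✓; GC 12/20 = 60.0% ✓; longest run = 4 ✓ — passes.
Primer B (20 nt, A=4 T=9 G=6 C=1): length 20 ✓; GC 7/20 = 35.0%, outside 45.8–65.0% ✗; longest run = 4 ✓ — fails.
Primer C (23 nt, A=7 T=6 G=5 C=5): length 23, outside 18–21 ✗; GC 10/23 = 43.5%, outside 45.8–65.0% ✗; longest run = 2 ✓ — fails.
Primer D (22 nt, A=4 T=9 G=3 C=6): length 22, outside 18–21 ✗; GC 9/22 = 40.9%, outside 45.8–65.0% ✗; longest run = 5, exceeds 4 ✗ — fails.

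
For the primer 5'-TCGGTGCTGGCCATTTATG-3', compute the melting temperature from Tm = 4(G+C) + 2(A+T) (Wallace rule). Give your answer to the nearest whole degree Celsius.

58°C

Base counts: A=2, T=7, G=6, C=4 (length 19).
Tm = 2·(2+7) + 4·(6+4) = 2·9 + 4·10 = 18 + 40 = 58°C.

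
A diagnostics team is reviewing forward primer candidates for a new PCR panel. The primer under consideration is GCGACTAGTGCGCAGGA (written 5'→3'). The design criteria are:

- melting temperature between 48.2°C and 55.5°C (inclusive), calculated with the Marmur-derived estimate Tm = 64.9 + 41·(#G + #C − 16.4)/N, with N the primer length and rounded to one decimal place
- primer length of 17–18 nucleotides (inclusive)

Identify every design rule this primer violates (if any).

Base counts: A=4, T=2, G=7, C=4 (length 17).
Tm: Tm = 64.9 + 41·(11 − 16.4)/17 = 51.9°C ✓
length: length 17 ✓

Meets all criteria.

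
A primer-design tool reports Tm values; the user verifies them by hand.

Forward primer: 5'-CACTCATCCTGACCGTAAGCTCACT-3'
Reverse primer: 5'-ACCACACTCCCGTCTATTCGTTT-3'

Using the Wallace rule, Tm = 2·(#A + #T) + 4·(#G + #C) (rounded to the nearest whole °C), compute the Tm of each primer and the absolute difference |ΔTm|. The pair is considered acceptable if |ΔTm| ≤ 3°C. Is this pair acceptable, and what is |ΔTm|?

|ΔTm| = 8°C; the pair is not acceptable.

Forward: A=6 T=6 G=3 C=10 → Tm = 2·12 + 4·13 = 76°C.
Reverse: A=4 T=8 G=2 C=9 → Tm = 2·12 + 4·11 = 68°C.
|ΔTm| = |76 − 68| = 8°C, > 3°C.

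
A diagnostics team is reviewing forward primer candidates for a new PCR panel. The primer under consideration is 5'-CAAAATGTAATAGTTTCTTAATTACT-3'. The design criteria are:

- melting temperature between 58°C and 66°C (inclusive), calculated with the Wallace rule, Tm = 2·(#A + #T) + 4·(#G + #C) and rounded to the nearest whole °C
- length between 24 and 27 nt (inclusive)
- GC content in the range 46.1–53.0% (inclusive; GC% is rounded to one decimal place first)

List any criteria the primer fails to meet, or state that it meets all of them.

Fails: GC content.

Base counts: A=10, T=11, G=2, C=3 (length 26).
Tm: Tm = 2·21 + 4·5 = 62°C ✓
length: length 26 ✓
GC content: GC 5/26 = 19.2%, outside 46.1–53.0% ✗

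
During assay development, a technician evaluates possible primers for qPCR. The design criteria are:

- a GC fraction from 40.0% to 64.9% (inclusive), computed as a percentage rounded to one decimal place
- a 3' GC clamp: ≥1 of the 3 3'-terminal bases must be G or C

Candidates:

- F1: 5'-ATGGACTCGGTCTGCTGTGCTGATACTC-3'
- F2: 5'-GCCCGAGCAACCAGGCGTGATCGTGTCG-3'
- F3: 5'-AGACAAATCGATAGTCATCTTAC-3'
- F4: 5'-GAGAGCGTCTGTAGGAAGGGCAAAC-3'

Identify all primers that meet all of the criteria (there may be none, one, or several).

F1 and F4.

F1 (28 nt, A=4 T=9 G=8 C=7): GC 15/28 = 53.6% ✓; 3' end CTC has 2 G/C ✓ — passes.
F2 (28 nt, A=5 T=4 G=10 C=9): GC 19/28 = 67.9%, outside 40.0–64.9% ✗; 3' end TCG has 2 G/C ✓ — fails.
F3 (23 nt, A=9 T=6 G=3 C=5): GC 8/23 = 34.8%, outside 40.0–64.9% ✗; 3' end TAC has 1 G/C ✓ — fails.
F4 (25 nt, A=8 T=3 G=10 C=4): GC 14/25 = 56.0% ✓; 3' end AAC has 1 G/C ✓ — passes.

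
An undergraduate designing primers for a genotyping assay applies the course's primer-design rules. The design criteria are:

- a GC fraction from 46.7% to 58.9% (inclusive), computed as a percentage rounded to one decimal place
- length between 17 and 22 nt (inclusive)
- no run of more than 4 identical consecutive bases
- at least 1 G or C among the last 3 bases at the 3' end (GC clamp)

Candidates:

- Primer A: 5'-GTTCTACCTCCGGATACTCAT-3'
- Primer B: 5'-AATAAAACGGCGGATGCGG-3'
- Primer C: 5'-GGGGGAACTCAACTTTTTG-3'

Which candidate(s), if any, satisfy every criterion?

Primer A and Primer B.

Primer A (21 nt, A=4 T=7 G=3 C=7): GC 10/21 = 47.6% ✓; length 21 ✓; longest run = 2 ✓; 3' end CAT has 1 G/C ✓ — passes.
Primer B (19 nt, A=7 T=2 G=7 C=3): GC 10/19 = 52.6% ✓; length 19 ✓; longest run = 4 ✓; 3' end CGG has 3 G/C ✓ — passes.
Primer C (19 nt, A=4 T=6 G=6 C=3): GC 9/19 = 47.4% ✓; length 19 ✓; longest run = 5, exceeds 4 ✗; 3' end TTG has 1 G/C ✓ — fails.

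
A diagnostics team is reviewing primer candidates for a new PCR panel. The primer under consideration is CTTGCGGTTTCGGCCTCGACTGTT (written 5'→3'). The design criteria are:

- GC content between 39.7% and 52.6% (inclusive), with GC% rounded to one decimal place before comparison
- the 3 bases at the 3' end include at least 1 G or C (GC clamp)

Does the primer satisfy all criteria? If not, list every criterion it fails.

Base counts: A=1, T=9, G=7, C=7 (length 24).
GC content: GC 14/24 = 58.3%, outside 39.7–52.6% ✗
GC clamp: 3' end GTT has 1 G/C ✓

Fails: GC content.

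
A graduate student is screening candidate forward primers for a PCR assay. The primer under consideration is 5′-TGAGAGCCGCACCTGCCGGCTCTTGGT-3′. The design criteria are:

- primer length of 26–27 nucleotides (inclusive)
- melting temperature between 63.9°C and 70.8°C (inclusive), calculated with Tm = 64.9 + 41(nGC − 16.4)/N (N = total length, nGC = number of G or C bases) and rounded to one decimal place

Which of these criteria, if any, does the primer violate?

Meets all criteria.

Base counts: A=3, T=6, G=9, C=9 (length 27).
length: length 27 ✓
Tm: Tm = 64.9 + 41·(18 − 16.4)/27 = 67.3°C ✓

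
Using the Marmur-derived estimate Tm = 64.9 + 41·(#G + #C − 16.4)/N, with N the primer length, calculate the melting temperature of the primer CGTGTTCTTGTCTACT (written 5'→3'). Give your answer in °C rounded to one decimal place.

40.8°C

Base counts: A=1, T=8, G=3, C=4; G+C = 7, N = 16.
Tm = 64.9 + 41·(7 − 16.4)/16 = 64.9 + -385.40/16 = 40.8°C.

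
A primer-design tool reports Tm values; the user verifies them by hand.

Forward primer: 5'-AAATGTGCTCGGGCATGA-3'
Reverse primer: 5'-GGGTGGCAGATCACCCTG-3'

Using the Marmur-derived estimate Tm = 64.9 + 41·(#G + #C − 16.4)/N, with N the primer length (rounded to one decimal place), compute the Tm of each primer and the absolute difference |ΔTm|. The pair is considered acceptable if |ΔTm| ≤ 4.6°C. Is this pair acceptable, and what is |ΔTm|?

|ΔTm| = 6.9°C; the pair is not acceptable.

Forward: G+C = 9, N = 18 → Tm = 64.9 + 41·(9 − 16.4)/18 = 48.0°C.
Reverse: G+C = 12, N = 18 → Tm = 64.9 + 41·(12 − 16.4)/18 = 54.9°C.
|ΔTm| = |48.0 − 54.9| = 6.9°C, > 4.6°C.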